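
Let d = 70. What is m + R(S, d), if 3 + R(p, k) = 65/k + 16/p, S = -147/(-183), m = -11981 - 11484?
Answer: -2297821/98 ≈ -23447.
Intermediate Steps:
m = -23465
S = 49/61 (S = -147*(-1/183) = 49/61 ≈ 0.80328)
R(p, k) = -3 + 16/p + 65/k (R(p, k) = -3 + (65/k + 16/p) = -3 + (16/p + 65/k) = -3 + 16/p + 65/k)
m + R(S, d) = -23465 + (-3 + 16/(49/61) + 65/70) = -23465 + (-3 + 16*(61/49) + 65*(1/70)) = -23465 + (-3 + 976/49 + 13/14) = -23465 + 1749/98 = -2297821/98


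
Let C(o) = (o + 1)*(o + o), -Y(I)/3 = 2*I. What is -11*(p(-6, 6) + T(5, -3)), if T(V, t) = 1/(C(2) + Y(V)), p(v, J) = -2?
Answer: 407/18 ≈ 22.611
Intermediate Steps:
Y(I) = -6*I
C(o) = 2*o*(1 + o) (C(o) = (1 + o)*(2*o) = 2*o*(1 + o))
T(V, t) = 1/(12 - 6*V) (T(V, t) = 1/(2*2*(1 + 2) - 6*V) = 1/(2*2*3 - 6*V) = 1/(12 - 6*V))
-11*(p(-6, 6) + T(5, -3)) = -11*(-2 - 1/(-12 + 6*5)) = -11*(-2 - 1/(-12 + 30)) = -11*(-2 - 1/18) = -11*(-37/18) = 407/18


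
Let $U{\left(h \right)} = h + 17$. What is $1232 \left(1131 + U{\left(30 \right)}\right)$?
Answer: $1451296$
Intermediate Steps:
$U{\left(h \right)} = 17 + h$
$1232 \left(1131 + U{\left(30 \right)}\right) = 1232 \left(1131 + \left(17 + 30\right)\right) = 1232 \left(1131 + 47\right) = 1232 \cdot 1178 = 1451296$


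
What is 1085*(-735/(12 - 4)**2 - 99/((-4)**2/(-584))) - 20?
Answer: 250122685/64 ≈ 3.9082e+6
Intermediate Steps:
1085*(-735/(12 - 4)**2 - 99/((-4)**2/(-584))) - 20 = 1085*(-735/(8**2) - 99/(16*(-1/584))) - 20 = 1085*(-735/64 - 99/(-2/73)) - 20 = 1085*(-735*1/64 - 99*(-73/2)) - 20 = 1085*(-735/64 + 7227/2) - 20 = 1085*(230529/64) - 20 = 250123965/64 - 20 = 250122685/64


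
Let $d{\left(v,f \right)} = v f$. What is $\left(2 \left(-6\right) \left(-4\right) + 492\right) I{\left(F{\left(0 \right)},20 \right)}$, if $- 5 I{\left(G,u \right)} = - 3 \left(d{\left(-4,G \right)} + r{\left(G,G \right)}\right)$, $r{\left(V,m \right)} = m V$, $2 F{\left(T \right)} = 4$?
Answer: $-1296$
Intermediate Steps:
$F{\left(T \right)} = 2$ ($F{\left(T \right)} = \frac{1}{2} \cdot 4 = 2$)
$d{\left(v,f \right)} = f v$
$r{\left(V,m \right)} = V m$
$I{\left(G,u \right)} = - \frac{12 G}{5} + \frac{3 G^{2}}{5}$ ($I{\left(G,u \right)} = - \frac{\left(-3\right) \left(G \left(-4\right) + G G\right)}{5} = - \frac{\left(-3\right) \left(- 4 G + G^{2}\right)}{5} = - \frac{\left(-3\right) \left(G^{2} - 4 G\right)}{5} = - \frac{- 3 G^{2} + 12 G}{5} = - \frac{12 G}{5} + \frac{3 G^{2}}{5}$)
$\left(2 \left(-6\right) \left(-4\right) + 492\right) I{\left(F{\left(0 \right)},20 \right)} = \left(2 \left(-6\right) \left(-4\right) + 492\right) \frac{3}{5} \cdot 2 \left(-4 + 2\right) = \left(\left(-12\right) \left(-4\right) + 492\right) \frac{3}{5} \cdot 2 \left(-2\right) = \left(48 + 492\right) \left(- \frac{12}{5}\right) = 540 \left(- \frac{12}{5}\right) = -1296$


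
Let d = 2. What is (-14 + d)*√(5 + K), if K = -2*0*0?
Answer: -12*√5 ≈ -26.833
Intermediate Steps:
K = 0 (K = 0*0 = 0)
(-14 + d)*√(5 + K) = (-14 + 2)*√(5 + 0) = -12*√5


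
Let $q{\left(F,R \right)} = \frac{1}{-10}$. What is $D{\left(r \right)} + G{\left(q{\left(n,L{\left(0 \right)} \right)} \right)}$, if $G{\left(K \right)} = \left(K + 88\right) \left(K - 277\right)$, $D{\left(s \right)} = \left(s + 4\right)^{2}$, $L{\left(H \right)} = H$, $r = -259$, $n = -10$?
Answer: $\frac{4066791}{100} \approx 40668.0$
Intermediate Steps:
$q{\left(F,R \right)} = - \frac{1}{10}$
$D{\left(s \right)} = \left(4 + s\right)^{2}$
$G{\left(K \right)} = \left(-277 + K\right) \left(88 + K\right)$ ($G{\left(K \right)} = \left(88 + K\right) \left(-277 + K\right) = \left(-277 + K\right) \left(88 + K\right)$)
$D{\left(r \right)} + G{\left(q{\left(n,L{\left(0 \right)} \right)} \right)} = \left(4 - 259\right)^{2} - \left(\frac{243571}{10} - \frac{1}{100}\right) = \left(-255\right)^{2} + \left(-24376 + \frac{1}{100} + \frac{189}{10}\right) = 65025 - \frac{2435709}{100} = \frac{4066791}{100}$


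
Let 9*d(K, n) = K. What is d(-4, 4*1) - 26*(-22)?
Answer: 5144/9 ≈ 571.56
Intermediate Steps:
d(K, n) = K/9
d(-4, 4*1) - 26*(-22) = (⅑)*(-4) - 26*(-22) = -4/9 + 572 = 5144/9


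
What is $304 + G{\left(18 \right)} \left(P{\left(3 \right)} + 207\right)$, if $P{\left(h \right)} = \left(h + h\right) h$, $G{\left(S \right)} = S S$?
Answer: $73204$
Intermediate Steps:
$G{\left(S \right)} = S^{2}$
$P{\left(h \right)} = 2 h^{2}$ ($P{\left(h \right)} = 2 h h = 2 h^{2}$)
$304 + G{\left(18 \right)} \left(P{\left(3 \right)} + 207\right) = 304 + 18^{2} \left(2 \cdot 3^{2} + 207\right) = 304 + 324 \left(2 \cdot 9 + 207\right) = 304 + 324 \left(18 + 207\right) = 304 + 324 \cdot 225 = 304 + 72900 = 73204$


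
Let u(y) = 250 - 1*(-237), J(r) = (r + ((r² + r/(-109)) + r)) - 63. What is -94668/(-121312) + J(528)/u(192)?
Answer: 926113679481/1609901224 ≈ 575.26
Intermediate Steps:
J(r) = -63 + r² + 217*r/109 (J(r) = (r + ((r² - r/109) + r)) - 63 = (r + (r² + 108*r/109)) - 63 = (r² + 217*r/109) - 63 = -63 + r² + 217*r/109)
u(y) = 487 (u(y) = 250 + 237 = 487)
-94668/(-121312) + J(528)/u(192) = -94668/(-121312) + (-63 + 528² + (217/109)*528)/487 = -94668*(-1/121312) + (-63 + 278784 + 114576/109)*(1/487) = 23667/30328 + (30495165/109)*(1/487) = 23667/30328 + 30495165/53083 = 926113679481/1609901224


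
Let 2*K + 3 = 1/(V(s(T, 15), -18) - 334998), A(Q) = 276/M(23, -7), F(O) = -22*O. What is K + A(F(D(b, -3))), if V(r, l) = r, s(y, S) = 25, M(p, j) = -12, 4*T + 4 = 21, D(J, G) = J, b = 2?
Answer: -8206839/334973 ≈ -24.500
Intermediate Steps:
T = 17/4 (T = -1 + (¼)*21 = -1 + 21/4 = 17/4 ≈ 4.2500)
A(Q) = -23 (A(Q) = 276/(-12) = 276*(-1/12) = -23)
K = -502460/334973 (K = -3/2 + 1/(2*(25 - 334998)) = -3/2 + (½)/(-334973) = -3/2 + (½)*(-1/334973) = -3/2 - 1/669946 = -502460/334973 ≈ -1.5000)
K + A(F(D(b, -3))) = -502460/334973 - 23 = -8206839/334973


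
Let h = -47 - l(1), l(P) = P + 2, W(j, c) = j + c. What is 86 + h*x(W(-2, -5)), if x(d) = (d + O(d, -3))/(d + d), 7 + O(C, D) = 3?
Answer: 327/7 ≈ 46.714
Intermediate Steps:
O(C, D) = -4 (O(C, D) = -7 + 3 = -4)
W(j, c) = c + j
l(P) = 2 + P
x(d) = (-4 + d)/(2*d) (x(d) = (d - 4)/(d + d) = (-4 + d)/((2*d)) = (-4 + d)*(1/(2*d)) = (-4 + d)/(2*d))
h = -50 (h = -47 - (2 + 1) = -47 - 1*3 = -47 - 3 = -50)
86 + h*x(W(-2, -5)) = 86 - 25*(-4 + (-5 - 2))/(-5 - 2) = 86 - 25*(-4 - 7)/(-7) = 86 - 25*(-1)*(-11)/7 = 86 - 50*11/14 = 86 - 275/7 = 327/7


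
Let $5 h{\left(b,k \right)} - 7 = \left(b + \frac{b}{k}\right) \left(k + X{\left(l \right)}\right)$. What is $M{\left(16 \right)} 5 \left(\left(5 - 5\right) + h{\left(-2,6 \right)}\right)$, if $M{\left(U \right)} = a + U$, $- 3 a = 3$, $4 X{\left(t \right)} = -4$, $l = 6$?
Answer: $-70$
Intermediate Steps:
$X{\left(t \right)} = -1$ ($X{\left(t \right)} = \frac{1}{4} \left(-4\right) = -1$)
$a = -1$ ($a = \left(- \frac{1}{3}\right) 3 = -1$)
$h{\left(b,k \right)} = \frac{7}{5} + \frac{\left(-1 + k\right) \left(b + \frac{b}{k}\right)}{5}$ ($h{\left(b,k \right)} = \frac{7}{5} + \frac{\left(b + \frac{b}{k}\right) \left(k - 1\right)}{5} = \frac{7}{5} + \frac{\left(b + \frac{b}{k}\right) \left(-1 + k\right)}{5} = \frac{7}{5} + \frac{\left(-1 + k\right) \left(b + \frac{b}{k}\right)}{5}$)
$M{\left(U \right)} = -1 + U$
$M{\left(16 \right)} 5 \left(\left(5 - 5\right) + h{\left(-2,6 \right)}\right) = \left(-1 + 16\right) 5 \left(\left(5 - 5\right) + \frac{\left(-1\right) \left(-2\right) + 6 \left(7 - 12\right)}{5 \cdot 6}\right) = 15 \cdot 5 \left(0 + \frac{1}{5} \cdot \frac{1}{6} \left(2 + 6 \left(7 - 12\right)\right)\right) = 15 \cdot 5 \left(0 + \frac{1}{5} \cdot \frac{1}{6} \left(2 + 6 \left(-5\right)\right)\right) = 15 \cdot 5 \left(0 + \frac{1}{5} \cdot \frac{1}{6} \left(2 - 30\right)\right) = 15 \cdot 5 \left(0 + \frac{1}{5} \cdot \frac{1}{6} \left(-28\right)\right) = 15 \cdot 5 \left(0 - \frac{14}{15}\right) = 15 \cdot 5 \left(- \frac{14}{15}\right) = 15 \left(- \frac{14}{3}\right) = -70$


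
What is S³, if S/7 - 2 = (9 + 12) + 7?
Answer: 9261000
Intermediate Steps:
S = 210 (S = 14 + 7*((9 + 12) + 7) = 14 + 7*(21 + 7) = 14 + 7*28 = 14 + 196 = 210)
S³ = 210³ = 9261000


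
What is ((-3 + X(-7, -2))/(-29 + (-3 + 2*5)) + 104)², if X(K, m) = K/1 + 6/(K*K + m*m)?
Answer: 3708079236/339889 ≈ 10910.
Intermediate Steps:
X(K, m) = K + 6/(K² + m²) (X(K, m) = K*1 + 6/(K² + m²) = K + 6/(K² + m²))
((-3 + X(-7, -2))/(-29 + (-3 + 2*5)) + 104)² = ((-3 + (6 + (-7)³ - 7*(-2)²)/((-7)² + (-2)²))/(-29 + (-3 + 2*5)) + 104)² = ((-3 + (6 - 343 - 7*4)/(49 + 4))/(-29 + (-3 + 10)) + 104)² = ((-3 + (6 - 343 - 28)/53)/(-29 + 7) + 104)² = ((-3 + (1/53)*(-365))/(-22) + 104)² = ((-3 - 365/53)*(-1/22) + 104)² = (-524/53*(-1/22) + 104)² = (262/583 + 104)² = (60894/583)² = 3708079236/339889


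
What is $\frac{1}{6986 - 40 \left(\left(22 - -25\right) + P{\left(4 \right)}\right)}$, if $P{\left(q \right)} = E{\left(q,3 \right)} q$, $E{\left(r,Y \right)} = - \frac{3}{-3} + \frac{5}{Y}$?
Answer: $\frac{3}{14038} \approx 0.00021371$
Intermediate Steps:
$E{\left(r,Y \right)} = 1 + \frac{5}{Y}$ ($E{\left(r,Y \right)} = \left(-3\right) \left(- \frac{1}{3}\right) + \frac{5}{Y} = 1 + \frac{5}{Y}$)
$P{\left(q \right)} = \frac{8 q}{3}$ ($P{\left(q \right)} = \frac{5 + 3}{3} q = \frac{1}{3} \cdot 8 q = \frac{8 q}{3}$)
$\frac{1}{6986 - 40 \left(\left(22 - -25\right) + P{\left(4 \right)}\right)} = \frac{1}{6986 - 40 \left(\left(22 - -25\right) + \frac{8}{3} \cdot 4\right)} = \frac{1}{6986 - 40 \left(\left(22 + 25\right) + \frac{32}{3}\right)} = \frac{1}{6986 - 40 \left(47 + \frac{32}{3}\right)} = \frac{1}{6986 - \frac{6920}{3}} = \frac{1}{\frac{14038}{3}} = \frac{3}{14038}$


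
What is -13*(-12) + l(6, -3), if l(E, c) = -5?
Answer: 151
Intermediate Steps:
-13*(-12) + l(6, -3) = -13*(-12) - 5 = 156 - 5 = 151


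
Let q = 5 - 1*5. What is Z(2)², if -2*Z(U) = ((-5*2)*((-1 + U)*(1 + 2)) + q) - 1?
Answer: 961/4 ≈ 240.25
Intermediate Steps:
q = 0 (q = 5 - 5 = 0)
Z(U) = -29/2 + 15*U (Z(U) = -(((-5*2)*((-1 + U)*(1 + 2)) + 0) - 1)/2 = -((-10*(-1 + U)*3 + 0) - 1)/2 = -((-10*(-3 + 3*U) + 0) - 1)/2 = -(((30 - 30*U) + 0) - 1)/2 = -((30 - 30*U) - 1)/2 = -(29 - 30*U)/2 = -29/2 + 15*U)
Z(2)² = (-29/2 + 15*2)² = (-29/2 + 30)² = (31/2)² = 961/4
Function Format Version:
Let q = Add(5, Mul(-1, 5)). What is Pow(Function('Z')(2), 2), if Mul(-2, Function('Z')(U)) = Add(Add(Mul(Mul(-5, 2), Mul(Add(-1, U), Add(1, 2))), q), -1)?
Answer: Rational(961, 4) ≈ 240.25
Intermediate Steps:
q = 0 (q = Add(5, -5) = 0)
Function('Z')(U) = Add(Rational(-29, 2), Mul(15, U)) (Function('Z')(U) = Mul(Rational(-1, 2), Add(Add(Mul(Mul(-5, 2), Mul(Add(-1, U), Add(1, 2))), 0), -1)) = Mul(Rational(-1, 2), Add(Add(Mul(-10, Mul(Add(-1, U), 3)), 0), -1)) = Mul(Rational(-1, 2), Add(Add(Mul(-10, Add(-3, Mul(3, U))), 0), -1)) = Mul(Rational(-1, 2), Add(Add(Add(30, Mul(-30, U)), 0), -1)) = Mul(Rational(-1, 2), Add(Add(30, Mul(-30, U)), -1)) = Mul(Rational(-1, 2), Add(29, Mul(-30, U))) = Add(Rational(-29, 2), Mul(15, U)))
Pow(Function('Z')(2), 2) = Pow(Add(Rational(-29, 2), Mul(15, 2)), 2) = Pow(Add(Rational(-29, 2), 30), 2) = Pow(Rational(31, 2), 2) = Rational(961, 4)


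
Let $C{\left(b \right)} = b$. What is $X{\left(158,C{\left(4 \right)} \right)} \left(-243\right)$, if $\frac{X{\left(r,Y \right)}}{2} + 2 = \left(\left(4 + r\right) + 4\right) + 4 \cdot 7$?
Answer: $-93312$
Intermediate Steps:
$X{\left(r,Y \right)} = 68 + 2 r$ ($X{\left(r,Y \right)} = -4 + 2 \left(\left(\left(4 + r\right) + 4\right) + 4 \cdot 7\right) = -4 + 2 \left(\left(8 + r\right) + 28\right) = -4 + 2 \left(36 + r\right) = -4 + \left(72 + 2 r\right) = 68 + 2 r$)
$X{\left(158,C{\left(4 \right)} \right)} \left(-243\right) = \left(68 + 2 \cdot 158\right) \left(-243\right) = \left(68 + 316\right) \left(-243\right) = 384 \left(-243\right) = -93312$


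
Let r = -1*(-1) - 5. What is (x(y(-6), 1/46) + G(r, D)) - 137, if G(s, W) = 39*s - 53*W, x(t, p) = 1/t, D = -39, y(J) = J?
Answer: 10643/6 ≈ 1773.8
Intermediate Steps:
r = -4 (r = 1 - 5 = -4)
G(s, W) = -53*W + 39*s
(x(y(-6), 1/46) + G(r, D)) - 137 = (1/(-6) + (-53*(-39) + 39*(-4))) - 137 = (-⅙ + (2067 - 156)) - 137 = (-⅙ + 1911) - 137 = 11465/6 - 137 = 10643/6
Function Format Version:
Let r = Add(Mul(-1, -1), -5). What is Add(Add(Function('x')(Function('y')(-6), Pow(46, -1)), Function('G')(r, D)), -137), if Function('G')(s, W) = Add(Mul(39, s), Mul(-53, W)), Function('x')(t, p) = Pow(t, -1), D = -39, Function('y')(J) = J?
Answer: Rational(10643, 6) ≈ 1773.8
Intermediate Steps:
r = -4 (r = Add(1, -5) = -4)
Function('G')(s, W) = Add(Mul(-53, W), Mul(39, s))
Add(Add(Function('x')(Function('y')(-6), Pow(46, -1)), Function('G')(r, D)), -137) = Add(Add(Pow(-6, -1), Add(Mul(-53, -39), Mul(39, -4))), -137) = Add(Add(Rational(-1, 6), Add(2067, -156)), -137) = Add(Add(Rational(-1, 6), 1911), -137) = Add(Rational(11465, 6), -137) = Rational(10643, 6)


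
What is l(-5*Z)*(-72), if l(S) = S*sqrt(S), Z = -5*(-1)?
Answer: 9000*I ≈ 9000.0*I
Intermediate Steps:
Z = 5
l(S) = S**(3/2)
l(-5*Z)*(-72) = (-5*5)**(3/2)*(-72) = (-25)**(3/2)*(-72) = -125*I*(-72) = 9000*I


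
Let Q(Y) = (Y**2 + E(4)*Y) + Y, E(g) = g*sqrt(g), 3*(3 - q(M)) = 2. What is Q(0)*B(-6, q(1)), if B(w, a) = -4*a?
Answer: 0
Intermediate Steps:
q(M) = 7/3 (q(M) = 3 - 1/3*2 = 3 - 2/3 = 7/3)
E(g) = g**(3/2)
Q(Y) = Y**2 + 9*Y (Q(Y) = (Y**2 + 4**(3/2)*Y) + Y = (Y**2 + 8*Y) + Y = Y**2 + 9*Y)
Q(0)*B(-6, q(1)) = (0*(9 + 0))*(-4*7/3) = (0*9)*(-28/3) = 0*(-28/3) = 0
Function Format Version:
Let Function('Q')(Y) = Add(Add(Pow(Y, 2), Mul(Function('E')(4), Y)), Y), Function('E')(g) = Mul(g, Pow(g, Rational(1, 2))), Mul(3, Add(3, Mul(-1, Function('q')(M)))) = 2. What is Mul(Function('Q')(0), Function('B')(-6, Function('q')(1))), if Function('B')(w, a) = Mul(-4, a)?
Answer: 0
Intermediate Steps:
Function('q')(M) = Rational(7, 3) (Function('q')(M) = Add(3, Mul(Rational(-1, 3), 2)) = Add(3, Rational(-2, 3)) = Rational(7, 3))
Function('E')(g) = Pow(g, Rational(3, 2))
Function('Q')(Y) = Add(Pow(Y, 2), Mul(9, Y)) (Function('Q')(Y) = Add(Add(Pow(Y, 2), Mul(Pow(4, Rational(3, 2)), Y)), Y) = Add(Add(Pow(Y, 2), Mul(8, Y)), Y) = Add(Pow(Y, 2), Mul(9, Y)))
Mul(Function('Q')(0), Function('B')(-6, Function('q')(1))) = Mul(Mul(0, Add(9, 0)), Mul(-4, Rational(7, 3))) = Mul(Mul(0, 9), Rational(-28, 3)) = Mul(0, Rational(-28, 3)) = 0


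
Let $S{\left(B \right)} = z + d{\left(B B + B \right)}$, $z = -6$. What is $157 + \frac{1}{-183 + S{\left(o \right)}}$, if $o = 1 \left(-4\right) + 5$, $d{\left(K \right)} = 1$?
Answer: $\frac{29515}{188} \approx 156.99$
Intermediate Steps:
$o = 1$ ($o = -4 + 5 = 1$)
$S{\left(B \right)} = -5$ ($S{\left(B \right)} = -6 + 1 = -5$)
$157 + \frac{1}{-183 + S{\left(o \right)}} = 157 + \frac{1}{-183 - 5} = 157 + \frac{1}{-188} = 157 - \frac{1}{188} = \frac{29515}{188}$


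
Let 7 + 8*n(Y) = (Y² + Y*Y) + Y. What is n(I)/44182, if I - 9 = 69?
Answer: 12239/353456 ≈ 0.034627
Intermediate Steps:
I = 78 (I = 9 + 69 = 78)
n(Y) = -7/8 + Y²/4 + Y/8 (n(Y) = -7/8 + ((Y² + Y*Y) + Y)/8 = -7/8 + ((Y² + Y²) + Y)/8 = -7/8 + (2*Y² + Y)/8 = -7/8 + (Y + 2*Y²)/8 = -7/8 + (Y²/4 + Y/8) = -7/8 + Y²/4 + Y/8)
n(I)/44182 = (-7/8 + (¼)*78² + (⅛)*78)/44182 = (-7/8 + (¼)*6084 + 39/4)*(1/44182) = (-7/8 + 1521 + 39/4)*(1/44182) = (12239/8)*(1/44182) = 12239/353456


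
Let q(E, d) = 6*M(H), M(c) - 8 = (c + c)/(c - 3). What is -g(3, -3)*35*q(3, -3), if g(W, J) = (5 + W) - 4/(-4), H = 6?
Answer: -22680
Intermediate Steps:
M(c) = 8 + 2*c/(-3 + c) (M(c) = 8 + (c + c)/(c - 3) = 8 + (2*c)/(-3 + c) = 8 + 2*c/(-3 + c))
g(W, J) = 6 + W (g(W, J) = (5 + W) - 4*(-¼) = (5 + W) + 1 = 6 + W)
q(E, d) = 72 (q(E, d) = 6*(2*(-12 + 5*6)/(-3 + 6)) = 6*(2*(-12 + 30)/3) = 6*(2*(⅓)*18) = 6*12 = 72)
-g(3, -3)*35*q(3, -3) = -(6 + 3)*35*72 = -9*35*72 = -315*72 = -1*22680 = -22680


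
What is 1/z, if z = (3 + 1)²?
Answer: 1/16 ≈ 0.062500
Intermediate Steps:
z = 16 (z = 4² = 16)
1/z = 1/16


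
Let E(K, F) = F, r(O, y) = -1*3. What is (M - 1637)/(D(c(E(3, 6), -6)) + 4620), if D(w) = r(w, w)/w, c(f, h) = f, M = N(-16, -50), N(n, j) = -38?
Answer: -3350/9239 ≈ -0.36259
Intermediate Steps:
r(O, y) = -3
M = -38
D(w) = -3/w
(M - 1637)/(D(c(E(3, 6), -6)) + 4620) = (-38 - 1637)/(-3/6 + 4620) = -1675/(-3*1/6 + 4620) = -1675/(-1/2 + 4620) = -1675/9239/2 = -1675*2/9239 = -3350/9239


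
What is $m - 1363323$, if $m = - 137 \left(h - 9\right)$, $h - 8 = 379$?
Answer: $-1415109$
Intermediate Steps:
$h = 387$ ($h = 8 + 379 = 387$)
$m = -51786$ ($m = - 137 \left(387 - 9\right) = \left(-137\right) 378 = -51786$)
$m - 1363323 = -51786 - 1363323 = -1415109$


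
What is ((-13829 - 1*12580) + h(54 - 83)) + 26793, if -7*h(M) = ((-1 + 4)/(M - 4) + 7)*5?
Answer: 29188/77 ≈ 379.06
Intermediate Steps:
h(M) = -5 - 15/(7*(-4 + M)) (h(M) = -((-1 + 4)/(M - 4) + 7)*5/7 = -(3/(-4 + M) + 7)*5/7 = -(7 + 3/(-4 + M))*5/7 = -(35 + 15/(-4 + M))/7 = -5 - 15/(7*(-4 + M)))
((-13829 - 1*12580) + h(54 - 83)) + 26793 = ((-13829 - 1*12580) + 5*(25 - 7*(54 - 83))/(7*(-4 + (54 - 83)))) + 26793 = ((-13829 - 12580) + 5*(25 - 7*(-29))/(7*(-4 - 29))) + 26793 = (-26409 + (5/7)*(25 + 203)/(-33)) + 26793 = (-26409 + (5/7)*(-1/33)*228) + 26793 = (-26409 - 380/77) + 26793 = -2033873/77 + 26793 = 29188/77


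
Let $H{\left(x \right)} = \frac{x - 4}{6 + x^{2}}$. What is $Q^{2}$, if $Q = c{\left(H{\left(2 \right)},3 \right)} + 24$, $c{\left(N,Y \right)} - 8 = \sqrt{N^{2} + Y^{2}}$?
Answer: $\frac{\left(160 + \sqrt{226}\right)^{2}}{25} \approx 1225.5$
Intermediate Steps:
$H{\left(x \right)} = \frac{-4 + x}{6 + x^{2}}$
$c{\left(N,Y \right)} = 8 + \sqrt{N^{2} + Y^{2}}$
$Q = 32 + \frac{\sqrt{226}}{5}$ ($Q = \left(8 + \sqrt{\left(\frac{-4 + 2}{6 + 2^{2}}\right)^{2} + 3^{2}}\right) + 24 = \left(8 + \sqrt{\left(\frac{1}{6 + 4} \left(-2\right)\right)^{2} + 9}\right) + 24 = \left(8 + \sqrt{\left(\frac{1}{10} \left(-2\right)\right)^{2} + 9}\right) + 24 = \left(8 + \sqrt{\left(- \frac{1}{5}\right)^{2} + 9}\right) + 24 = \left(8 + \sqrt{\frac{1}{25} + 9}\right) + 24 = \left(8 + \sqrt{\frac{226}{25}}\right) + 24 = \left(8 + \frac{\sqrt{226}}{5}\right) + 24 = 32 + \frac{\sqrt{226}}{5} \approx 35.007$)
$Q^{2} = \left(32 + \frac{\sqrt{226}}{5}\right)^{2}$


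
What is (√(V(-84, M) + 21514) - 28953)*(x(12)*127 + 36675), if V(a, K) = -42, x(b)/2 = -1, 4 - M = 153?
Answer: -1054497213 + 145684*√1342 ≈ -1.0492e+9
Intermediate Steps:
M = -149 (M = 4 - 1*153 = 4 - 153 = -149)
x(b) = -2 (x(b) = 2*(-1) = -2)
(√(V(-84, M) + 21514) - 28953)*(x(12)*127 + 36675) = (√(-42 + 21514) - 28953)*(-2*127 + 36675) = (√21472 - 28953)*(-254 + 36675) = (4*√1342 - 28953)*36421 = (-28953 + 4*√1342)*36421 = -1054497213 + 145684*√1342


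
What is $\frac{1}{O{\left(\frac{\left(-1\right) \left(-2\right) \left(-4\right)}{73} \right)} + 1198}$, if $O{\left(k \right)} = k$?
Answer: $\frac{73}{87446} \approx 0.0008348$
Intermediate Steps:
$\frac{1}{O{\left(\frac{\left(-1\right) \left(-2\right) \left(-4\right)}{73} \right)} + 1198} = \frac{1}{\frac{\left(-1\right) \left(-2\right) \left(-4\right)}{73} + 1198} = \frac{1}{2 \left(-4\right) \frac{1}{73} + 1198} = \frac{1}{\left(-8\right) \frac{1}{73} + 1198} = \frac{1}{- \frac{8}{73} + 1198} = \frac{1}{\frac{87446}{73}} = \frac{73}{87446}$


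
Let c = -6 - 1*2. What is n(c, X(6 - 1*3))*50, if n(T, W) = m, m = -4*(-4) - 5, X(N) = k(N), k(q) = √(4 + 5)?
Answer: 550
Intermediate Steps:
c = -8 (c = -6 - 2 = -8)
k(q) = 3 (k(q) = √9 = 3)
X(N) = 3
m = 11 (m = 16 - 5 = 11)
n(T, W) = 11
n(c, X(6 - 1*3))*50 = 11*50 = 550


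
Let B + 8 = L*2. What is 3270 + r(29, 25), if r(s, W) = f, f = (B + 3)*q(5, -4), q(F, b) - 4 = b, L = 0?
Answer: 3270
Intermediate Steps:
q(F, b) = 4 + b
B = -8 (B = -8 + 0*2 = -8 + 0 = -8)
f = 0 (f = (-8 + 3)*(4 - 4) = -5*0 = 0)
r(s, W) = 0
3270 + r(29, 25) = 3270 + 0 = 3270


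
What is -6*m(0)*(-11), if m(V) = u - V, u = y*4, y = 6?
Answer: 1584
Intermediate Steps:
u = 24 (u = 6*4 = 24)
m(V) = 24 - V
-6*m(0)*(-11) = -6*(24 - 1*0)*(-11) = -6*(24 + 0)*(-11) = -6*24*(-11) = -144*(-11) = 1584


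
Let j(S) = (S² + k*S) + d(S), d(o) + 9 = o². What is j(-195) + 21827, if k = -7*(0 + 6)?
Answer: 106058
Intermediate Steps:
d(o) = -9 + o²
k = -42 (k = -7*6 = -42)
j(S) = -9 - 42*S + 2*S² (j(S) = (S² - 42*S) + (-9 + S²) = -9 - 42*S + 2*S²)
j(-195) + 21827 = (-9 - 42*(-195) + 2*(-195)²) + 21827 = (-9 + 8190 + 2*38025) + 21827 = (-9 + 8190 + 76050) + 21827 = 84231 + 21827 = 106058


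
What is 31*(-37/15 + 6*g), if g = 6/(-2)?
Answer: -9517/15 ≈ -634.47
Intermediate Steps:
g = -3 (g = 6*(-½) = -3)
31*(-37/15 + 6*g) = 31*(-37/15 + 6*(-3)) = 31*(-37*1/15 - 18) = 31*(-37/15 - 18) = 31*(-307/15) = -9517/15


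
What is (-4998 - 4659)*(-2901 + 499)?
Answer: 23196114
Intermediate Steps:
(-4998 - 4659)*(-2901 + 499) = -9657*(-2402) = 23196114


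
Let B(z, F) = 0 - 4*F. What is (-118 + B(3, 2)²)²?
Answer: 2916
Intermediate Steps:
B(z, F) = -4*F
(-118 + B(3, 2)²)² = (-118 + (-4*2)²)² = (-118 + (-8)²)² = (-118 + 64)² = (-54)² = 2916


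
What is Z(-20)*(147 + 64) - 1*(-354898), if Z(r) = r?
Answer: 350678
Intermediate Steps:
Z(-20)*(147 + 64) - 1*(-354898) = -20*(147 + 64) - 1*(-354898) = -20*211 + 354898 = -4220 + 354898 = 350678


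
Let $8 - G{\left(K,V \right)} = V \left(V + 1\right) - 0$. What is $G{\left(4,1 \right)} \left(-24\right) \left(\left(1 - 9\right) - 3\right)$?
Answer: $1584$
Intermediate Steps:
$G{\left(K,V \right)} = 8 - V \left(1 + V\right)$ ($G{\left(K,V \right)} = 8 - \left(V \left(V + 1\right) - 0\right) = 8 - \left(V \left(1 + V\right) + 0\right) = 8 - V \left(1 + V\right)$)
$G{\left(4,1 \right)} \left(-24\right) \left(\left(1 - 9\right) - 3\right) = \left(8 - 1 - 1^{2}\right) \left(-24\right) \left(\left(1 - 9\right) - 3\right) = \left(8 - 1 - 1\right) \left(-24\right) \left(-8 - 3\right) = \left(8 - 1 - 1\right) \left(-24\right) \left(-11\right) = 6 \left(-24\right) \left(-11\right) = \left(-144\right) \left(-11\right) = 1584$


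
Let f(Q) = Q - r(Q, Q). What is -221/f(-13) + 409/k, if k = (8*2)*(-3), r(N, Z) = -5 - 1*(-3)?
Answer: 6109/528 ≈ 11.570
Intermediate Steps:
r(N, Z) = -2 (r(N, Z) = -5 + 3 = -2)
f(Q) = 2 + Q (f(Q) = Q - 1*(-2) = Q + 2 = 2 + Q)
k = -48 (k = 16*(-3) = -48)
-221/f(-13) + 409/k = -221/(2 - 13) + 409/(-48) = -221/(-11) + 409*(-1/48) = -221*(-1/11) - 409/48 = 221/11 - 409/48 = 6109/528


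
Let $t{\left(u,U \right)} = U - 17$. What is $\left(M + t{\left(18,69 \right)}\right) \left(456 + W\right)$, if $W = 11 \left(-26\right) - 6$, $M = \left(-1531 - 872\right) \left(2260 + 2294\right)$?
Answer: $-1794686440$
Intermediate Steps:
$M = -10943262$ ($M = \left(-2403\right) 4554 = -10943262$)
$t{\left(u,U \right)} = -17 + U$ ($t{\left(u,U \right)} = U - 17 = -17 + U$)
$W = -292$ ($W = -286 - 6 = -292$)
$\left(M + t{\left(18,69 \right)}\right) \left(456 + W\right) = \left(-10943262 + \left(-17 + 69\right)\right) \left(456 - 292\right) = \left(-10943262 + 52\right) 164 = \left(-10943210\right) 164 = -1794686440$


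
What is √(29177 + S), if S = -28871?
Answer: 3*√34 ≈ 17.493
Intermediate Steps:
√(29177 + S) = √(29177 - 28871) = √306 = 3*√34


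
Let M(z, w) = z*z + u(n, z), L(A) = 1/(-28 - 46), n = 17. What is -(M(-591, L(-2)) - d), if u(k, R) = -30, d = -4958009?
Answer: -5307260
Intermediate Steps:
L(A) = -1/74 (L(A) = 1/(-74) = -1/74)
M(z, w) = -30 + z**2 (M(z, w) = z*z - 30 = z**2 - 30 = -30 + z**2)
-(M(-591, L(-2)) - d) = -((-30 + (-591)**2) - 1*(-4958009)) = -((-30 + 349281) + 4958009) = -(349251 + 4958009) = -1*5307260 = -5307260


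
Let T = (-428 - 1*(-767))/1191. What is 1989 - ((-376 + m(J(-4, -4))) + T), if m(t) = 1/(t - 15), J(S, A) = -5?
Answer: 18776237/7940 ≈ 2364.8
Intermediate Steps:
m(t) = 1/(-15 + t)
T = 113/397 (T = (-428 + 767)*(1/1191) = 339*(1/1191) = 113/397 ≈ 0.28463)
1989 - ((-376 + m(J(-4, -4))) + T) = 1989 - ((-376 + 1/(-15 - 5)) + 113/397) = 1989 - ((-376 + 1/(-20)) + 113/397) = 1989 - ((-376 - 1/20) + 113/397) = 1989 - (-7521/20 + 113/397) = 1989 - 1*(-2983577/7940) = 1989 + 2983577/7940 = 18776237/7940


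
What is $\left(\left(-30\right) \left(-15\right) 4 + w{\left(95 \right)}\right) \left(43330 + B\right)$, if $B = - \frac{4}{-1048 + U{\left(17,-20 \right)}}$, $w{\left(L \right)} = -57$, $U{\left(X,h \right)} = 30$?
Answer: $\frac{38441816196}{509} \approx 7.5524 \cdot 10^{7}$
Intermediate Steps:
$B = \frac{2}{509}$ ($B = - \frac{4}{-1048 + 30} = - \frac{4}{-1018} = \left(-4\right) \left(- \frac{1}{1018}\right) = \frac{2}{509} \approx 0.0039293$)
$\left(\left(-30\right) \left(-15\right) 4 + w{\left(95 \right)}\right) \left(43330 + B\right) = \left(\left(-30\right) \left(-15\right) 4 - 57\right) \left(43330 + \frac{2}{509}\right) = \left(450 \cdot 4 - 57\right) \frac{22054972}{509} = \left(1800 - 57\right) \frac{22054972}{509} = 1743 \cdot \frac{22054972}{509} = \frac{38441816196}{509}$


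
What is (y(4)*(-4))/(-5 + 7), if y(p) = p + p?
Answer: -16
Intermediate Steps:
y(p) = 2*p
(y(4)*(-4))/(-5 + 7) = ((2*4)*(-4))/(-5 + 7) = (8*(-4))/2 = -32*1/2 = -16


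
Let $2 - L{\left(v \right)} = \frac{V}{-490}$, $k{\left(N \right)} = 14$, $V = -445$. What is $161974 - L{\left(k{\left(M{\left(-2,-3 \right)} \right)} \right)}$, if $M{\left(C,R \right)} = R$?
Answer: $\frac{15873345}{98} \approx 1.6197 \cdot 10^{5}$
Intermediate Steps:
$L{\left(v \right)} = \frac{107}{98}$ ($L{\left(v \right)} = 2 - - \frac{445}{-490} = 2 - \left(-445\right) \left(- \frac{1}{490}\right) = 2 - \frac{89}{98} = \frac{107}{98}$)
$161974 - L{\left(k{\left(M{\left(-2,-3 \right)} \right)} \right)} = 161974 - \frac{107}{98} = \frac{15873345}{98}$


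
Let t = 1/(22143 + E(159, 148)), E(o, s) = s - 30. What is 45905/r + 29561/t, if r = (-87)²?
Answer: 4980836665454/7569 ≈ 6.5806e+8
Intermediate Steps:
E(o, s) = -30 + s
r = 7569
t = 1/22261 (t = 1/(22143 + (-30 + 148)) = 1/(22143 + 118) = 1/22261 ≈ 4.4922e-5)
45905/r + 29561/t = 45905/7569 + 29561/(1/22261) = 45905*(1/7569) + 29561*22261 = 45905/7569 + 658057421 = 4980836665454/7569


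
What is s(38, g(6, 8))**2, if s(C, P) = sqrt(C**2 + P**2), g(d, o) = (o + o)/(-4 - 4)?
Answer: 1448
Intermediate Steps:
g(d, o) = -o/4 (g(d, o) = (2*o)/(-8) = (2*o)*(-1/8) = -o/4)
s(38, g(6, 8))**2 = (sqrt(38**2 + (-1/4*8)**2))**2 = (sqrt(1444 + (-2)**2))**2 = (sqrt(1444 + 4))**2 = (sqrt(1448))**2 = (2*sqrt(362))**2 = 1448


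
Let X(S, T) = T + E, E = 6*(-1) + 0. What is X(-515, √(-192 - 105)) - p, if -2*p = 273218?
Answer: 136603 + 3*I*√33 ≈ 1.366e+5 + 17.234*I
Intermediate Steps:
E = -6 (E = -6 + 0 = -6)
p = -136609 (p = -½*273218 = -136609)
X(S, T) = -6 + T (X(S, T) = T - 6 = -6 + T)
X(-515, √(-192 - 105)) - p = (-6 + √(-192 - 105)) - 1*(-136609) = (-6 + √(-297)) + 136609 = (-6 + 3*I*√33) + 136609 = 136603 + 3*I*√33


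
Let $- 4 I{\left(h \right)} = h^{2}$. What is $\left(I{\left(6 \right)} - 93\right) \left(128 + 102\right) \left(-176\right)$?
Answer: $4128960$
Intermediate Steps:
$I{\left(h \right)} = - \frac{h^{2}}{4}$
$\left(I{\left(6 \right)} - 93\right) \left(128 + 102\right) \left(-176\right) = \left(- \frac{6^{2}}{4} - 93\right) \left(128 + 102\right) \left(-176\right) = \left(\left(- \frac{1}{4}\right) 36 - 93\right) 230 \left(-176\right) = \left(-9 - 93\right) 230 \left(-176\right) = \left(-102\right) 230 \left(-176\right) = \left(-23460\right) \left(-176\right) = 4128960$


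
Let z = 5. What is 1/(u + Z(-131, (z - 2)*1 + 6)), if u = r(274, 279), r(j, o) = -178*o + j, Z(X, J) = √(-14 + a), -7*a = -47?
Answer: -345716/17074221859 - I*√357/17074221859 ≈ -2.0248e-5 - 1.1066e-9*I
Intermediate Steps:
a = 47/7 (a = -⅐*(-47) = 47/7 ≈ 6.7143)
Z(X, J) = I*√357/7 (Z(X, J) = √(-14 + 47/7) = √(-51/7) = I*√357/7)
r(j, o) = j - 178*o
u = -49388 (u = 274 - 178*279 = 274 - 49662 = -49388)
1/(u + Z(-131, (z - 2)*1 + 6)) = 1/(-49388 + I*√357/7)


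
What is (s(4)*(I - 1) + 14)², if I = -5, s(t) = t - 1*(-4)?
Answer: 1156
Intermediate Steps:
s(t) = 4 + t (s(t) = t + 4 = 4 + t)
(s(4)*(I - 1) + 14)² = ((4 + 4)*(-5 - 1) + 14)² = (8*(-6) + 14)² = (-48 + 14)² = (-34)² = 1156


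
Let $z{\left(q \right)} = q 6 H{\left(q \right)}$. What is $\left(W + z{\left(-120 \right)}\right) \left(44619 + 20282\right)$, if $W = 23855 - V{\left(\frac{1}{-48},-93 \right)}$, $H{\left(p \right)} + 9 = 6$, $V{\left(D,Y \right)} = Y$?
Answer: $1694435308$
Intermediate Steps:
$H{\left(p \right)} = -3$ ($H{\left(p \right)} = -9 + 6 = -3$)
$z{\left(q \right)} = - 18 q$ ($z{\left(q \right)} = q 6 \left(-3\right) = 6 q \left(-3\right) = - 18 q$)
$W = 23948$ ($W = 23855 - -93 = 23855 + 93 = 23948$)
$\left(W + z{\left(-120 \right)}\right) \left(44619 + 20282\right) = \left(23948 - -2160\right) \left(44619 + 20282\right) = \left(23948 + 2160\right) 64901 = 26108 \cdot 64901 = 1694435308$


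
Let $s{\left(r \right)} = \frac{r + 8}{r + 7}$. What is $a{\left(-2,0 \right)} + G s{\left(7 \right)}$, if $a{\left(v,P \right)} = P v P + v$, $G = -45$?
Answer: $- \frac{703}{14} \approx -50.214$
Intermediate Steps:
$a{\left(v,P \right)} = v + v P^{2}$ ($a{\left(v,P \right)} = v P^{2} + v = v + v P^{2}$)
$s{\left(r \right)} = \frac{8 + r}{7 + r}$
$a{\left(-2,0 \right)} + G s{\left(7 \right)} = - 2 \left(1 + 0^{2}\right) - 45 \frac{8 + 7}{7 + 7} = - 2 \left(1 + 0\right) - 45 \cdot \frac{1}{14} \cdot 15 = \left(-2\right) 1 - 45 \cdot \frac{1}{14} \cdot 15 = -2 - \frac{675}{14} = - \frac{703}{14}$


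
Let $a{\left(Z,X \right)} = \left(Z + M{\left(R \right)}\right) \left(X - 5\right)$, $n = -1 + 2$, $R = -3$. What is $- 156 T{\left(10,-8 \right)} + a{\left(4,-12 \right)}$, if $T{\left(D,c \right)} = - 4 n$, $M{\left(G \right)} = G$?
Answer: $607$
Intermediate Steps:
$n = 1$
$T{\left(D,c \right)} = -4$ ($T{\left(D,c \right)} = \left(-4\right) 1 = -4$)
$a{\left(Z,X \right)} = \left(-5 + X\right) \left(-3 + Z\right)$ ($a{\left(Z,X \right)} = \left(Z - 3\right) \left(X - 5\right) = \left(-3 + Z\right) \left(-5 + X\right) = \left(-5 + X\right) \left(-3 + Z\right)$)
$- 156 T{\left(10,-8 \right)} + a{\left(4,-12 \right)} = \left(-156\right) \left(-4\right) - 17 = 624 + \left(15 - 20 + 36 - 48\right) = 624 - 17 = 607$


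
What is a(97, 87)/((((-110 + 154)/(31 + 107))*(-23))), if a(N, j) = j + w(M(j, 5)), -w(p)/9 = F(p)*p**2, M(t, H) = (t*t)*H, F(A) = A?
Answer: 731744214202557/11 ≈ 6.6522e+13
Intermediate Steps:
M(t, H) = H*t**2 (M(t, H) = t**2*H = H*t**2)
w(p) = -9*p**3 (w(p) = -9*p*p**2 = -9*p**3)
a(N, j) = j - 1125*j**6 (a(N, j) = j - 9*125*j**6 = j - 1125*j**6)
a(97, 87)/((((-110 + 154)/(31 + 107))*(-23))) = (87 - 1125*87**6)/((((-110 + 154)/(31 + 107))*(-23))) = (87 - 1125*433626201009)/(((44/138)*(-23))) = (87 - 487829476135125)/(((44*(1/138))*(-23))) = -487829476135038/((22/69)*(-23)) = -487829476135038/(-22/3) = -487829476135038*(-3/22) = 731744214202557/11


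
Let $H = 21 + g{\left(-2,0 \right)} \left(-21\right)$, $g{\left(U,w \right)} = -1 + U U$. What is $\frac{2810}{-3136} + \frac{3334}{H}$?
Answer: $- \frac{377623}{4704} \approx -80.277$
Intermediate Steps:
$g{\left(U,w \right)} = -1 + U^{2}$
$H = -42$ ($H = 21 + \left(-1 + \left(-2\right)^{2}\right) \left(-21\right) = 21 + \left(-1 + 4\right) \left(-21\right) = 21 + 3 \left(-21\right) = 21 - 63 = -42$)
$\frac{2810}{-3136} + \frac{3334}{H} = \frac{2810}{-3136} + \frac{3334}{-42} = 2810 \left(- \frac{1}{3136}\right) + 3334 \left(- \frac{1}{42}\right) = - \frac{1405}{1568} - \frac{1667}{21} = - \frac{377623}{4704}$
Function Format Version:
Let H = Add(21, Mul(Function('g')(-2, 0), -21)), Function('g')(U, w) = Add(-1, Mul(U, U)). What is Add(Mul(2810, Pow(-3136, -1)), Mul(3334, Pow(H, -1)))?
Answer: Rational(-377623, 4704) ≈ -80.277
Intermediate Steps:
Function('g')(U, w) = Add(-1, Pow(U, 2))
H = -42 (H = Add(21, Mul(Add(-1, Pow(-2, 2)), -21)) = Add(21, Mul(Add(-1, 4), -21)) = Add(21, Mul(3, -21)) = Add(21, -63) = -42)
Add(Mul(2810, Pow(-3136, -1)), Mul(3334, Pow(H, -1))) = Add(Mul(2810, Pow(-3136, -1)), Mul(3334, Pow(-42, -1))) = Add(Mul(2810, Rational(-1, 3136)), Mul(3334, Rational(-1, 42))) = Add(Rational(-1405, 1568), Rational(-1667, 21)) = Rational(-377623, 4704)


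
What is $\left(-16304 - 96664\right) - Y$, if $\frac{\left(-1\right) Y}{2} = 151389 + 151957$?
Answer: $493724$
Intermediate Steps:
$Y = -606692$ ($Y = - 2 \left(151389 + 151957\right) = \left(-2\right) 303346 = -606692$)
$\left(-16304 - 96664\right) - Y = \left(-16304 - 96664\right) - -606692 = \left(-16304 - 96664\right) + 606692 = -112968 + 606692 = 493724$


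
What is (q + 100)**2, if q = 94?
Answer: 37636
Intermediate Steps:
(q + 100)**2 = (94 + 100)**2 = 194**2 = 37636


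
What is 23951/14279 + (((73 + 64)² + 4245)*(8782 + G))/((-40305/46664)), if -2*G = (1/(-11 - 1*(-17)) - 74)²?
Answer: -167167997696184179/1035927171 ≈ -1.6137e+8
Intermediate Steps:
G = -196249/72 (G = -(1/(-11 - 1*(-17)) - 74)²/2 = -(1/(-11 + 17) - 74)²/2 = -(1/6 - 74)²/2 = -(⅙ - 74)²/2 = -(-443/6)²/2 = -½*196249/36 = -196249/72 ≈ -2725.7)
23951/14279 + (((73 + 64)² + 4245)*(8782 + G))/((-40305/46664)) = 23951/14279 + (((73 + 64)² + 4245)*(8782 - 196249/72))/((-40305/46664)) = 23951*(1/14279) + ((137² + 4245)*(436055/72))/((-40305*1/46664)) = 23951/14279 + ((18769 + 4245)*(436055/72))/(-40305/46664) = 23951/14279 + (23014*(436055/72))*(-46664/40305) = 23951/14279 + (5017684885/36)*(-46664/40305) = 23951/14279 - 11707262373682/72549 = -167167997696184179/1035927171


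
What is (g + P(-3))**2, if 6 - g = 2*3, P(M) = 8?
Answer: 64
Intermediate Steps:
g = 0 (g = 6 - 2*3 = 6 - 1*6 = 6 - 6 = 0)
(g + P(-3))**2 = (0 + 8)**2 = 8**2 = 64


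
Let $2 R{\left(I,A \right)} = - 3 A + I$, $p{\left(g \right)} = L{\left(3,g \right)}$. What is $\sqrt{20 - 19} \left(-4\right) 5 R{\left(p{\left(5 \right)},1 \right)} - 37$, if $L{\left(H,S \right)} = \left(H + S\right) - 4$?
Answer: $-47$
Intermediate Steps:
$L{\left(H,S \right)} = -4 + H + S$
$p{\left(g \right)} = -1 + g$ ($p{\left(g \right)} = -4 + 3 + g = -1 + g$)
$R{\left(I,A \right)} = \frac{I}{2} - \frac{3 A}{2}$ ($R{\left(I,A \right)} = \frac{- 3 A + I}{2} = \frac{I - 3 A}{2} = \frac{I}{2} - \frac{3 A}{2}$)
$\sqrt{20 - 19} \left(-4\right) 5 R{\left(p{\left(5 \right)},1 \right)} - 37 = \sqrt{20 - 19} \left(-4\right) 5 \left(\frac{-1 + 5}{2} - \frac{3}{2}\right) - 37 = \sqrt{1} \left(- 20 \left(\frac{1}{2} \cdot 4 - \frac{3}{2}\right)\right) - 37 = 1 \left(- 20 \left(2 - \frac{3}{2}\right)\right) - 37 = 1 \left(\left(-20\right) \frac{1}{2}\right) - 37 = 1 \left(-10\right) - 37 = -10 - 37 = -47$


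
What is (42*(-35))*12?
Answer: -17640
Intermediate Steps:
(42*(-35))*12 = -1470*12 = -17640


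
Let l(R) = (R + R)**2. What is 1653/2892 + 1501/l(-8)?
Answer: 397005/61696 ≈ 6.4349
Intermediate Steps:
l(R) = 4*R**2 (l(R) = (2*R)**2 = 4*R**2)
1653/2892 + 1501/l(-8) = 1653/2892 + 1501/((4*(-8)**2)) = 1653*(1/2892) + 1501/((4*64)) = 551/964 + 1501/256 = 397005/61696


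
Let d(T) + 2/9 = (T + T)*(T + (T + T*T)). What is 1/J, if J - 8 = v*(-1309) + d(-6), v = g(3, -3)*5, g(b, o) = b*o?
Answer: 9/527623 ≈ 1.7058e-5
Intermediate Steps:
v = -45 (v = (3*(-3))*5 = -9*5 = -45)
d(T) = -2/9 + 2*T*(T² + 2*T) (d(T) = -2/9 + (T + T)*(T + (T + T*T)) = -2/9 + (2*T)*(T + (T + T²)) = -2/9 + (2*T)*(T² + 2*T) = -2/9 + 2*T*(T² + 2*T))
J = 527623/9 (J = 8 + (-45*(-1309) + (-2/9 + 2*(-6)³ + 4*(-6)²)) = 8 + (58905 + (-2/9 + 2*(-216) + 4*36)) = 8 + (58905 + (-2/9 - 432 + 144)) = 8 + (58905 - 2594/9) = 8 + 527551/9 = 527623/9 ≈ 58625.)
1/J = 1/(527623/9) = 9/527623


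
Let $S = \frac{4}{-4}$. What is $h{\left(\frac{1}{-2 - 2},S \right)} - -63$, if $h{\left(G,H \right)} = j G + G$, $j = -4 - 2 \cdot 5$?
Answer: $\frac{265}{4} \approx 66.25$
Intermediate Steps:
$S = -1$ ($S = 4 \left(- \frac{1}{4}\right) = -1$)
$j = -14$ ($j = -4 - 10 = -14$)
$h{\left(G,H \right)} = - 13 G$ ($h{\left(G,H \right)} = - 14 G + G = - 13 G$)
$h{\left(\frac{1}{-2 - 2},S \right)} - -63 = - \frac{13}{-2 - 2} - -63 = - \frac{13}{-4} + 63 = \left(-13\right) \left(- \frac{1}{4}\right) + 63 = \frac{13}{4} + 63 = \frac{265}{4}$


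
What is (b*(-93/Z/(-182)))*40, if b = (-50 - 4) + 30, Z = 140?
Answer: -2232/637 ≈ -3.5039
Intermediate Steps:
b = -24 (b = -54 + 30 = -24)
(b*(-93/Z/(-182)))*40 = -24*(-93/140)/(-182)*40 = -24*(-93*1/140)*(-1)/182*40 = -(-558)*(-1)/(35*182)*40 = -24*93/25480*40 = -279/3185*40 = -2232/637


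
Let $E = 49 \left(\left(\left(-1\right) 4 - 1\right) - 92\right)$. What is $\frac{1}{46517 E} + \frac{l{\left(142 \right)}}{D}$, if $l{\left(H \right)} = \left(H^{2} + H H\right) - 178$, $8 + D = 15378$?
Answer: $\frac{887697631978}{339823477637} \approx 2.6122$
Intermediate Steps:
$D = 15370$ ($D = -8 + 15378 = 15370$)
$l{\left(H \right)} = -178 + 2 H^{2}$ ($l{\left(H \right)} = \left(H^{2} + H^{2}\right) - 178 = 2 H^{2} - 178 = -178 + 2 H^{2}$)
$E = -4753$ ($E = 49 \left(\left(-4 - 1\right) - 92\right) = 49 \left(-5 - 92\right) = 49 \left(-97\right) = -4753$)
$\frac{1}{46517 E} + \frac{l{\left(142 \right)}}{D} = \frac{1}{46517 \left(-4753\right)} + \frac{-178 + 2 \cdot 142^{2}}{15370} = \frac{1}{46517} \left(- \frac{1}{4753}\right) + \left(-178 + 2 \cdot 20164\right) \frac{1}{15370} = - \frac{1}{221095301} + \left(-178 + 40328\right) \frac{1}{15370} = - \frac{1}{221095301} + 40150 \cdot \frac{1}{15370} = - \frac{1}{221095301} + \frac{4015}{1537} = \frac{887697631978}{339823477637}$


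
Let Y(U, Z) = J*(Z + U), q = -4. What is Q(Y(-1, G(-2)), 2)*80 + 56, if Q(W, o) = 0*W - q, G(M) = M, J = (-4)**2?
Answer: 376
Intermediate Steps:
J = 16
Y(U, Z) = 16*U + 16*Z (Y(U, Z) = 16*(Z + U) = 16*(U + Z) = 16*U + 16*Z)
Q(W, o) = 4 (Q(W, o) = 0*W - 1*(-4) = 0 + 4 = 4)
Q(Y(-1, G(-2)), 2)*80 + 56 = 4*80 + 56 = 320 + 56 = 376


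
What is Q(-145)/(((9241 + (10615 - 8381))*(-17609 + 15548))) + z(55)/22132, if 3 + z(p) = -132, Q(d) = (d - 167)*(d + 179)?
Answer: -57999419/10263161700 ≈ -0.0056512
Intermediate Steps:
Q(d) = (-167 + d)*(179 + d)
z(p) = -135 (z(p) = -3 - 132 = -135)
Q(-145)/(((9241 + (10615 - 8381))*(-17609 + 15548))) + z(55)/22132 = (-29893 + (-145)² + 12*(-145))/(((9241 + (10615 - 8381))*(-17609 + 15548))) - 135/22132 = (-29893 + 21025 - 1740)/(((9241 + 2234)*(-2061))) - 135*1/22132 = -10608/(11475*(-2061)) - 135/22132 = -10608/(-23649975) - 135/22132 = -10608*(-1/23649975) - 135/22132 = 208/463725 - 135/22132 = -57999419/10263161700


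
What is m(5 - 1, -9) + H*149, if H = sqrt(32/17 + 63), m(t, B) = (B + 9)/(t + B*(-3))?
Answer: 149*sqrt(18751)/17 ≈ 1200.2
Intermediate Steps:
m(t, B) = (9 + B)/(t - 3*B)
H = sqrt(18751)/17 (H = sqrt(32*(1/17) + 63) = sqrt(32/17 + 63) = sqrt(1103/17) = sqrt(18751)/17 ≈ 8.0550)
m(5 - 1, -9) + H*149 = (9 - 9)/((5 - 1) - 3*(-9)) + (sqrt(18751)/17)*149 = 0/(4 + 27) + 149*sqrt(18751)/17 = 0/31 + 149*sqrt(18751)/17 = (1/31)*0 + 149*sqrt(18751)/17 = 0 + 149*sqrt(18751)/17 = 149*sqrt(18751)/17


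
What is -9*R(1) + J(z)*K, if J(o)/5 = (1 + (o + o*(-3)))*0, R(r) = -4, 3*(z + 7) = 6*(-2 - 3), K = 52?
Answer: 36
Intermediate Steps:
z = -17 (z = -7 + (6*(-2 - 3))/3 = -7 + (6*(-5))/3 = -7 + (⅓)*(-30) = -7 - 10 = -17)
J(o) = 0 (J(o) = 5*((1 + (o + o*(-3)))*0) = 5*((1 + (o - 3*o))*0) = 5*((1 - 2*o)*0) = 5*0 = 0)
-9*R(1) + J(z)*K = -9*(-4) + 0*52 = 36 + 0 = 36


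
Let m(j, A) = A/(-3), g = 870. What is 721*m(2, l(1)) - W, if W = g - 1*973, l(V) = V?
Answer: -412/3 ≈ -137.33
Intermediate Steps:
W = -103 (W = 870 - 1*973 = 870 - 973 = -103)
m(j, A) = -A/3 (m(j, A) = A*(-1/3) = -A/3)
721*m(2, l(1)) - W = 721*(-1/3*1) - 1*(-103) = 721*(-1/3) + 103 = -721/3 + 103 = -412/3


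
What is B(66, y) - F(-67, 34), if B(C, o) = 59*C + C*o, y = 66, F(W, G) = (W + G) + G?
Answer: 8249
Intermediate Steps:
F(W, G) = W + 2*G (F(W, G) = (G + W) + G = W + 2*G)
B(66, y) - F(-67, 34) = 66*(59 + 66) - (-67 + 2*34) = 66*125 - (-67 + 68) = 8250 - 1*1 = 8250 - 1 = 8249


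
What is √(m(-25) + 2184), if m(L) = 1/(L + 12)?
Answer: √369083/13 ≈ 46.732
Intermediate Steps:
m(L) = 1/(12 + L)
√(m(-25) + 2184) = √(1/(12 - 25) + 2184) = √(1/(-13) + 2184) = √(-1/13 + 2184) = √(28391/13) = √369083/13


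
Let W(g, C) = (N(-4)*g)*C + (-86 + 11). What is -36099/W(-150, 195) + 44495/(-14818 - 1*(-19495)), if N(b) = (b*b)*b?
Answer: 27707489284/2918331075 ≈ 9.4943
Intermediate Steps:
N(b) = b³ (N(b) = b²*b = b³)
W(g, C) = -75 - 64*C*g (W(g, C) = ((-4)³*g)*C + (-86 + 11) = (-64*g)*C - 75 = -64*C*g - 75 = -75 - 64*C*g)
-36099/W(-150, 195) + 44495/(-14818 - 1*(-19495)) = -36099/(-75 - 64*195*(-150)) + 44495/(-14818 - 1*(-19495)) = -36099/(-75 + 1872000) + 44495/(-14818 + 19495) = -36099/1871925 + 44495/4677 = -36099*1/1871925 + 44495*(1/4677) = -12033/623975 + 44495/4677 = 27707489284/2918331075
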